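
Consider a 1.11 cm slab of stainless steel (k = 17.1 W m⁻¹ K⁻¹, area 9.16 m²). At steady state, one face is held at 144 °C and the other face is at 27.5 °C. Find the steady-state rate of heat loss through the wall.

Q = kA·ΔT/L = 17.1 × 9.16 × |144 °C − 27.5 °C| / 0.0111 = 1.64×10^6 W

Q = 1640 kW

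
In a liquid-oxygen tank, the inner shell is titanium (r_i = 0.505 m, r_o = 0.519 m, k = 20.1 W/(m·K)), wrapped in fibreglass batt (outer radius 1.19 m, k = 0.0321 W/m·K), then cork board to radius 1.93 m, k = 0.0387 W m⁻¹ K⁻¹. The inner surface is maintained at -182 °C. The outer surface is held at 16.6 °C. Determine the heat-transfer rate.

Q = 59.2 W

Series thermal resistances, inner to outer:
  R_titanium = (1/0.505 − 1/0.519)/(4πk) = 0.05342/(4π·20.1) = 2.115×10^-4 K/W
  R_fibreglass batt = (1/0.519 − 1/1.19)/(4πk) = 1.086/(4π·0.0321) = 2.693 K/W
  R_cork board = (1/1.19 − 1/1.93)/(4πk) = 0.3222/(4π·0.0387) = 0.6625 K/W
ΣR = 2.115×10^-4 + 2.693 + 0.6625 = 3.356 K/W
Q = ΔT/ΣR = (-182 °C − 16.6 °C)/3.356 = -59.2 W
(Negative Q ⇒ heat flows inward; heat gain = 59.2 W.)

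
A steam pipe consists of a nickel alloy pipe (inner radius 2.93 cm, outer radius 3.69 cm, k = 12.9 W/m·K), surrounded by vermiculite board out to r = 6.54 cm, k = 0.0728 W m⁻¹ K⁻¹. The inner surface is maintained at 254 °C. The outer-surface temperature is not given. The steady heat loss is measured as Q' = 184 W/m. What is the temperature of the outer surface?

T_out = 23.3 °C

Series resistances:
  R'_nickel alloy = ln(0.0369/0.0293)/(2πk) = 0.2306/(2π·12.9) = 0.002845 m·K/W
  R'_vermiculite board = ln(0.0654/0.0369)/(2πk) = 0.5723/(2π·0.0728) = 1.251 m·K/W
ΣR = 1.254 m·K/W
ΔT = Q'·ΣR = 184 × 1.254 = 230.7 K
Heat flows outward, so T_out = T_in − ΔT = 254 − 230.7 = 23.3 °C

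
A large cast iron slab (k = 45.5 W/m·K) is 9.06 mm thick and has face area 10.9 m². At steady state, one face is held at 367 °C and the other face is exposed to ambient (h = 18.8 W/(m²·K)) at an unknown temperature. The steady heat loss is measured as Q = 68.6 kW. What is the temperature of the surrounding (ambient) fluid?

T_out = 31.0 °C

Series resistances:
  R_cast iron = L/(kA) = 0.00906/(45.5·10.9) = 1.827×10^-5 K/W
  R_conv,out = 1/(hA) = 1/(18.8·10.9) = 0.004880 K/W
ΣR = 0.004898 K/W
ΔT = Q·ΣR = 68600 × 0.004898 = 336.0 K
Heat flows outward, so T_out = T_in − ΔT = 367 − 336.0 = 31.0 °C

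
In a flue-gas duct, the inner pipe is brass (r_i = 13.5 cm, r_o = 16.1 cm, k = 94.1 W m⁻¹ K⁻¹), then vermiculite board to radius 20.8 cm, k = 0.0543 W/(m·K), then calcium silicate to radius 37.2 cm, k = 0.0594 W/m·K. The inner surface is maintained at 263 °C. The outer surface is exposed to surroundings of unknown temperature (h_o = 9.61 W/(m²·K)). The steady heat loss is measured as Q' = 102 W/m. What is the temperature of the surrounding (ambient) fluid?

T_out = 23.0 °C

Sum the resistances:
  R'_brass = ln(0.161/0.135)/(2πk) = 0.1761/(2π·94.1) = 2.979×10^-4 m·K/W
  R'_vermiculite board = ln(0.208/0.161)/(2πk) = 0.2561/(2π·0.0543) = 0.7507 m·K/W
  R'_calcium silicate = ln(0.372/0.208)/(2πk) = 0.5814/(2π·0.0594) = 1.558 m·K/W
  R'_conv,out = 1/(2πr h) = 1/(2π·0.372·9.61) = 0.04452 m·K/W
ΣR = 2.353 m·K/W
ΔT = Q'·ΣR = 102 × 2.353 = 240.0 K
Heat flows outward, so T_out = T_in − ΔT = 263 − 240.0 = 23.0 °C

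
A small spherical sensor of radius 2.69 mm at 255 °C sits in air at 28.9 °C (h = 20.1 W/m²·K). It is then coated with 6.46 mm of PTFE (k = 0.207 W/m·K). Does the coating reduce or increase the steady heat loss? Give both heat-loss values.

Critical radius for a sphere: r_cr = 2k/h = 0.0206 m = 2.06 cm.
Outer radius after coating: r₂ = 0.00269 + 0.00646 = 0.00915 m.
Since r₁ < r_cr and r₂ ≤ r_cr, the coating moves toward the maximum at r_cr — heat loss rises.
Bare: R = 1/(4πr₁²h) = 547.1 K/W; Q = 226.1/547.1 = 0.413 W.
Coated: R = R_cond + R_conv = 148.2 K/W; Q = 226.1/148.2 = 1.53 W.

increases: 0.413 → 1.53 W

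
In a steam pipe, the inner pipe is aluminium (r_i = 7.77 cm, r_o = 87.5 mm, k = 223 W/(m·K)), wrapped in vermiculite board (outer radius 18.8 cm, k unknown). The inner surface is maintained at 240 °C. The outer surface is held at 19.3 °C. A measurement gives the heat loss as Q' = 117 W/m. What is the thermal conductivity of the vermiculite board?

k = 0.0645 W/m·K

ΣR = ΔT/Q' = |240 − 19.3|/117 = 1.886 m·K/W
Known resistances:
  R'_aluminium = ln(0.0875/0.0777)/(2πk) = 0.1188/(2π·223) = 8.478×10^-5 m·K/W
R_vermiculite board = ΣR − ΣR_known = 1.886 − 8.478×10^-5 = 1.886 m·K/W
ln(r₂/r₁)/(2πk) = 1.886 ⇒ k = 0.7648/(2π·1.886) = 0.0645 W/m·K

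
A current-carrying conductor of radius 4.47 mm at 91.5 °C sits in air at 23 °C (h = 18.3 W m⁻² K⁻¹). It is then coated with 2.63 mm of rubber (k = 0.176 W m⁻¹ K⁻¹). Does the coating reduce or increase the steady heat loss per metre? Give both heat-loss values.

increases: 35.2 → 41.7 W/m

Critical radius for a cylinder: r_cr = k/h = 0.00962 m = 0.962 cm.
Outer radius after coating: r₂ = 0.00447 + 0.00263 = 0.00710 m.
Since r₁ < r_cr and r₂ ≤ r_cr, the coating moves toward the maximum at r_cr — heat loss rises.
Bare: R = 1/(2πr₁h) = 1.946 m·K/W; Q = 68.5/1.946 = 35.2 W/m.
Coated: R = R_cond + R_conv = 1.643 m·K/W; Q = 68.5/1.643 = 41.7 W/m.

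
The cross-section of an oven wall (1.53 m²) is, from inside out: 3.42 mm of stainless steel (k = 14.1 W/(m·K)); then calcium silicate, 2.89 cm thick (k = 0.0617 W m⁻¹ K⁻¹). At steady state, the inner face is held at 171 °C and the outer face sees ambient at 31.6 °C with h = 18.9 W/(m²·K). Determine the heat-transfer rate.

Q = 409 W

Treat each layer as a resistance in series:
  R_stainless steel = L/(kA) = 0.00342/(14.1·1.53) = 1.585×10^-4 K/W
  R_calcium silicate = L/(kA) = 0.0289/(0.0617·1.53) = 0.3061 K/W
  R_conv,out = 1/(hA) = 1/(18.9·1.53) = 0.03458 K/W
ΣR = 1.585×10^-4 + 0.3061 + 0.03458 = 0.3408 K/W
Q = ΔT/ΣR = (171 °C − 31.6 °C)/0.3408 = 409 W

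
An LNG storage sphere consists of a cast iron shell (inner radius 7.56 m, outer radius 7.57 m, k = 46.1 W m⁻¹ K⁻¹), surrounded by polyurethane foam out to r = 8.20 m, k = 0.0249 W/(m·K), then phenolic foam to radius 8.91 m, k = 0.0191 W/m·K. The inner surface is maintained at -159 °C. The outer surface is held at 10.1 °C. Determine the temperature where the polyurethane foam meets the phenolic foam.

Series thermal resistances, inner to outer:
  R_cast iron = (1/7.56 − 1/7.57)/(4πk) = 1.747×10^-4/(4π·46.1) = 3.016×10^-7 K/W
  R_polyurethane foam = (1/7.57 − 1/8.20)/(4πk) = 0.01015/(4π·0.0249) = 0.03244 K/W
  R_phenolic foam = (1/8.20 − 1/8.91)/(4πk) = 0.009718/(4π·0.0191) = 0.04049 K/W
ΣR = 3.016×10^-7 + 0.03244 + 0.04049 = 0.07293 K/W
Q = ΔT/ΣR = (-159 °C − 10.1 °C)/0.07293 = -2319 W
From the inner boundary to the polyurethane foam/phenolic foam interface, ΣR_partial = 0.03244 K/W.
T_interface = T_in − Q·ΣR_partial = -159 °C − (-2319)(0.03244) = -83.8 °C

T = -83.8 °C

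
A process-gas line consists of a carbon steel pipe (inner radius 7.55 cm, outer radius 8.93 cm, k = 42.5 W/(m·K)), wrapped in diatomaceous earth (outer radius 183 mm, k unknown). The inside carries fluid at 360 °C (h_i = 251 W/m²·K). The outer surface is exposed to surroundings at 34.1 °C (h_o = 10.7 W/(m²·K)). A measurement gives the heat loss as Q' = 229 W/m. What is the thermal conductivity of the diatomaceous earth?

ΣR = ΔT/Q' = |360 − 34.1|/229 = 1.423 m·K/W
Known resistances:
  R'_conv,in = 1/(2πr h) = 1/(2π·0.0755·251) = 0.008398 m·K/W
  R'_carbon steel = ln(0.0893/0.0755)/(2πk) = 0.1679/(2π·42.5) = 6.286×10^-4 m·K/W
  R'_conv,out = 1/(2πr h) = 1/(2π·0.183·10.7) = 0.08128 m·K/W
R_diatomaceous earth = ΣR − ΣR_known = 1.423 − 0.09031 = 1.333 m·K/W
ln(r₂/r₁)/(2πk) = 1.333 ⇒ k = 0.7175/(2π·1.333) = 0.0857 W/m·K

k = 0.0857 W/m·K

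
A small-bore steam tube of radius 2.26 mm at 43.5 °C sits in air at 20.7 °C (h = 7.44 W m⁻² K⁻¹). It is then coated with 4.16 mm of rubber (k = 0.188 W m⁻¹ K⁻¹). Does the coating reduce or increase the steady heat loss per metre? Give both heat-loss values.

increases: 2.41 → 5.41 W/m

Critical radius for a cylinder: r_cr = k/h = 0.0253 m = 2.53 cm.
Outer radius after coating: r₂ = 0.00226 + 0.00416 = 0.00642 m.
Since r₁ < r_cr and r₂ ≤ r_cr, the coating moves toward the maximum at r_cr — heat loss rises.
Bare: R = 1/(2πr₁h) = 9.465 m·K/W; Q = 22.8/9.465 = 2.41 W/m.
Coated: R = R_cond + R_conv = 4.216 m·K/W; Q = 22.8/4.216 = 5.41 W/m.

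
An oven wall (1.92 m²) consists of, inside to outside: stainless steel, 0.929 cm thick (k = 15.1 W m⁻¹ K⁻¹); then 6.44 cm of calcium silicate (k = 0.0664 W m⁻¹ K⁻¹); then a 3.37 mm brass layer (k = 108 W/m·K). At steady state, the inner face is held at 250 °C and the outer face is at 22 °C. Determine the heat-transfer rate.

Q = 451 W

Treat each layer as a resistance in series:
  R_stainless steel = L/(kA) = 0.00929/(15.1·1.92) = 3.204×10^-4 K/W
  R_calcium silicate = L/(kA) = 0.0644/(0.0664·1.92) = 0.5051 K/W
  R_brass = L/(kA) = 0.00337/(108·1.92) = 1.625×10^-5 K/W
ΣR = 3.204×10^-4 + 0.5051 + 1.625×10^-5 = 0.5054 K/W
Q = ΔT/ΣR = (250 °C − 22 °C)/0.5054 = 451 W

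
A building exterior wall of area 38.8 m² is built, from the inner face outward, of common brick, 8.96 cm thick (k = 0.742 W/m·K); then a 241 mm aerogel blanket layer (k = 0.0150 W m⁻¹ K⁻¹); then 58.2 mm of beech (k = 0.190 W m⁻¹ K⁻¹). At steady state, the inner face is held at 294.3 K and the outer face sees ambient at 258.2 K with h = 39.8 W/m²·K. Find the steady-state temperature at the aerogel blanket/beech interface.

T = 258.9 K

Resistance network (inner→outer):
  R_common brick = L/(kA) = 0.0896/(0.742·38.8) = 0.003112 K/W
  R_aerogel blanket = L/(kA) = 0.241/(0.0150·38.8) = 0.4141 K/W
  R_beech = L/(kA) = 0.0582/(0.190·38.8) = 0.007895 K/W
  R_conv,out = 1/(hA) = 1/(39.8·38.8) = 6.476×10^-4 K/W
ΣR = 0.003112 + 0.4141 + 0.007895 + 6.476×10^-4 = 0.4258 K/W
Q = ΔT/ΣR = (294.3 K − 258.2 K)/0.4258 = 84.78 W
From the inner boundary to the aerogel blanket/beech interface, ΣR_partial = 0.4172 K/W.
T_interface = T_in − Q·ΣR_partial = 294.3 K − (84.78)(0.4172) = 258.9 K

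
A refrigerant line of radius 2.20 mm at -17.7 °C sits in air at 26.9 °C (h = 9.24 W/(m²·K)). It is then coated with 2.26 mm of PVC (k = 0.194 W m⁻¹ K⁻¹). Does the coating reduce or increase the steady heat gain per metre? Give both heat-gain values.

increases: 5.70 → 10.0 W/m

Critical radius for a cylinder: r_cr = k/h = 0.0210 m = 2.10 cm.
Outer radius after coating: r₂ = 0.00220 + 0.00226 = 0.00446 m.
Since r₁ < r_cr and r₂ ≤ r_cr, the coating moves toward the maximum at r_cr — heat gain rises.
Bare: R = 1/(2πr₁h) = 7.829 m·K/W; Q = 44.6/7.829 = 5.70 W/m.
Coated: R = R_cond + R_conv = 4.442 m·K/W; Q = 44.6/4.442 = 10.0 W/m.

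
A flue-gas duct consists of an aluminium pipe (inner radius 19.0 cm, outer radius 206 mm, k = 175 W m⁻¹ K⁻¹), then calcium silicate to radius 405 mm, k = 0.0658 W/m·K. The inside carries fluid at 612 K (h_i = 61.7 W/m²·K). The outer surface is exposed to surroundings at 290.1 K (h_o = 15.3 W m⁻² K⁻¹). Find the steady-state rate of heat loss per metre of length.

Resistance network (inner→outer):
  R'_conv,in = 1/(2πr h) = 1/(2π·0.190·61.7) = 0.01358 m·K/W
  R'_aluminium = ln(0.206/0.190)/(2πk) = 0.08085/(2π·175) = 7.353×10^-5 m·K/W
  R'_calcium silicate = ln(0.405/0.206)/(2πk) = 0.6760/(2π·0.0658) = 1.635 m·K/W
  R'_conv,out = 1/(2πr h) = 1/(2π·0.405·15.3) = 0.02568 m·K/W
ΣR = 0.01358 + 7.353×10^-5 + 1.635 + 0.02568 = 1.674 m·K/W
Q' = ΔT/ΣR = (612 K − 290.1 K)/1.674 = 192 W/m

Q' = 192 W/m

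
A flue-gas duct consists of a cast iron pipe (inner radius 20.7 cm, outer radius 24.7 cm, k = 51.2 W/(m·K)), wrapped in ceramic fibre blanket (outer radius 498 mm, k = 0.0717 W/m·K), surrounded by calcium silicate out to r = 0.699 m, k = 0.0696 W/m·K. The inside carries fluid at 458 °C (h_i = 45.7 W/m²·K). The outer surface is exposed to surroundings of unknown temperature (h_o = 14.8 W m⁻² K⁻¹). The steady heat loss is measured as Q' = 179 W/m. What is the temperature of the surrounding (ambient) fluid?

T_out = 34.7 °C

Sum the resistances:
  R'_conv,in = 1/(2πr h) = 1/(2π·0.207·45.7) = 0.01682 m·K/W
  R'_cast iron = ln(0.247/0.207)/(2πk) = 0.1767/(2π·51.2) = 5.492×10^-4 m·K/W
  R'_ceramic fibre blanket = ln(0.498/0.247)/(2πk) = 0.7012/(2π·0.0717) = 1.557 m·K/W
  R'_calcium silicate = ln(0.699/0.498)/(2πk) = 0.3391/(2π·0.0696) = 0.7753 m·K/W
  R'_conv,out = 1/(2πr h) = 1/(2π·0.699·14.8) = 0.01538 m·K/W
ΣR = 2.365 m·K/W
ΔT = Q'·ΣR = 179 × 2.365 = 423.3 K
Heat flows outward, so T_out = T_in − ΔT = 458 − 423.3 = 34.7 °C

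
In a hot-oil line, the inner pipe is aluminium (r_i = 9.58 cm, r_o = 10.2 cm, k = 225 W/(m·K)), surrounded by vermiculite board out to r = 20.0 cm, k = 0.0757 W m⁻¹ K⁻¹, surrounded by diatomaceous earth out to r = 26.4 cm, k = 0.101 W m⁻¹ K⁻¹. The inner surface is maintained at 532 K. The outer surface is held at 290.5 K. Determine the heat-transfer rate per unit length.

Resistance network (inner→outer):
  R'_aluminium = ln(0.102/0.0958)/(2πk) = 0.06271/(2π·225) = 4.436×10^-5 m·K/W
  R'_vermiculite board = ln(0.200/0.102)/(2πk) = 0.6733/(2π·0.0757) = 1.416 m·K/W
  R'_diatomaceous earth = ln(0.264/0.200)/(2πk) = 0.2776/(2π·0.101) = 0.4375 m·K/W
ΣR = 4.436×10^-5 + 1.416 + 0.4375 = 1.854 m·K/W
Q' = ΔT/ΣR = (532 K − 290.5 K)/1.854 = 130 W/m

Q' = 130 W/m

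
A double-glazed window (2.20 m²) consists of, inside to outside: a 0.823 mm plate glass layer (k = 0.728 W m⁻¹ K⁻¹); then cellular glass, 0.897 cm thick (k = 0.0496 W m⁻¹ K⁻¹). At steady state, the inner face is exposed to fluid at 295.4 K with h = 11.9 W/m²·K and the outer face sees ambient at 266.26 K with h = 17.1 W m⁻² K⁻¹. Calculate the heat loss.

Q = 198 W

Resistance network (inner→outer):
  R_conv,in = 1/(hA) = 1/(11.9·2.20) = 0.03820 K/W
  R_plate glass = L/(kA) = 8.23×10^-4/(0.728·2.20) = 5.139×10^-4 K/W
  R_cellular glass = L/(kA) = 0.00897/(0.0496·2.20) = 0.08220 K/W
  R_conv,out = 1/(hA) = 1/(17.1·2.20) = 0.02658 K/W
ΣR = 0.03820 + 5.139×10^-4 + 0.08220 + 0.02658 = 0.1475 K/W
Q = ΔT/ΣR = (295.4 K − 266.26 K)/0.1475 = 198 W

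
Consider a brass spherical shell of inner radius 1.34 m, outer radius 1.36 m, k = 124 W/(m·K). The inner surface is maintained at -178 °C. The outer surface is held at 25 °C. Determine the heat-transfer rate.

Q = 4πk·ΔT/(1/r₁ − 1/r₂) = 4π × 124 × 203 / (1/1.34 − 1/1.36) = 2.88×10^7 W

Q = 28800 kW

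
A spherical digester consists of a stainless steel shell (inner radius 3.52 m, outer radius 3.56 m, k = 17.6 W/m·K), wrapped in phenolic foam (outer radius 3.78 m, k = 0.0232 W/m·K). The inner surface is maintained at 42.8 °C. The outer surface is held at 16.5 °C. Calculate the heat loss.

Q = 469 W

Treat each layer as a resistance in series:
  R_stainless steel = (1/3.52 − 1/3.56)/(4πk) = 0.003192/(4π·17.6) = 1.443×10^-5 K/W
  R_phenolic foam = (1/3.56 − 1/3.78)/(4πk) = 0.01635/(4π·0.0232) = 0.05608 K/W
ΣR = 1.443×10^-5 + 0.05608 = 0.05609 K/W
Q = ΔT/ΣR = (42.8 °C − 16.5 °C)/0.05609 = 469 W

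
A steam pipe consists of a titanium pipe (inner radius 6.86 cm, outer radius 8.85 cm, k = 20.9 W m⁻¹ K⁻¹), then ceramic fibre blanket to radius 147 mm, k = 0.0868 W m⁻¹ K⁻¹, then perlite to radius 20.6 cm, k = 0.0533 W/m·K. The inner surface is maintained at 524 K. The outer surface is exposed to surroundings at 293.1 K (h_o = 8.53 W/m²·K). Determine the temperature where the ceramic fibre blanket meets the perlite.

Series thermal resistances, inner to outer:
  R'_titanium = ln(0.0885/0.0686)/(2πk) = 0.2547/(2π·20.9) = 0.001940 m·K/W
  R'_ceramic fibre blanket = ln(0.147/0.0885)/(2πk) = 0.5074/(2π·0.0868) = 0.9304 m·K/W
  R'_perlite = ln(0.206/0.147)/(2πk) = 0.3374/(2π·0.0533) = 1.008 m·K/W
  R'_conv,out = 1/(2πr h) = 1/(2π·0.206·8.53) = 0.09057 m·K/W
ΣR = 0.001940 + 0.9304 + 1.008 + 0.09057 = 2.031 m·K/W
Q' = ΔT/ΣR = (524 K − 293.1 K)/2.031 = 113.7 W/m
From the inner boundary to the ceramic fibre blanket/perlite interface, ΣR_partial = 0.9323 m·K/W.
T_interface = T_in − Q'·ΣR_partial = 524 K − (113.7)(0.9323) = 418 K

T = 418 K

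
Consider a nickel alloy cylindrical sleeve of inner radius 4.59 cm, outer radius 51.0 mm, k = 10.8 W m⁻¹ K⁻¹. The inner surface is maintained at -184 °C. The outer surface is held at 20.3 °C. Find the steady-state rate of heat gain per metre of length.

Q' = 132 kW/m

Q' = 2πk·ΔT/ln(r₂/r₁) = 2π × 10.8 × 204.3 / ln(0.0510/0.0459) = 1.32×10^5 W/m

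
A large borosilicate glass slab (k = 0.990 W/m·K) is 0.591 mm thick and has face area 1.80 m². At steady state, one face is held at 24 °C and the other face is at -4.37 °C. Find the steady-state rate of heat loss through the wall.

Q = kA·ΔT/L = 0.990 × 1.80 × |24 °C − -4.37 °C| / 5.91×10^-4 = 85500 W

Q = 85500 W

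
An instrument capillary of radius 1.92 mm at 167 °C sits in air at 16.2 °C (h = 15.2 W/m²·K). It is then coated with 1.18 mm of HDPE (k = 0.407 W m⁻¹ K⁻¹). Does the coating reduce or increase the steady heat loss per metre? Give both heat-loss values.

increases: 27.7 → 42.3 W/m

Critical radius for a cylinder: r_cr = k/h = 0.0268 m = 2.68 cm.
Outer radius after coating: r₂ = 0.00192 + 0.00118 = 0.00310 m.
Since r₁ < r_cr and r₂ ≤ r_cr, the coating moves toward the maximum at r_cr — heat loss rises.
Bare: R = 1/(2πr₁h) = 5.453 m·K/W; Q = 150.8/5.453 = 27.7 W/m.
Coated: R = R_cond + R_conv = 3.565 m·K/W; Q = 150.8/3.565 = 42.3 W/m.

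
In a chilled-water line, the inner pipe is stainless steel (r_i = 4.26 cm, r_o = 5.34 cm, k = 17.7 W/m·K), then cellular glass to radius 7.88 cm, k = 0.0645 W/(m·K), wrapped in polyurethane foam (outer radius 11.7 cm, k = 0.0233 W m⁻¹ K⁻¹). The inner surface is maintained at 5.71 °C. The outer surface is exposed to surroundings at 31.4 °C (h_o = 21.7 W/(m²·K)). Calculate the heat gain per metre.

Series thermal resistances, inner to outer:
  R'_stainless steel = ln(0.0534/0.0426)/(2πk) = 0.2260/(2π·17.7) = 0.002032 m·K/W
  R'_cellular glass = ln(0.0788/0.0534)/(2πk) = 0.3891/(2π·0.0645) = 0.9601 m·K/W
  R'_polyurethane foam = ln(0.117/0.0788)/(2πk) = 0.3953/(2π·0.0233) = 2.700 m·K/W
  R'_conv,out = 1/(2πr h) = 1/(2π·0.117·21.7) = 0.06269 m·K/W
ΣR = 0.002032 + 0.9601 + 2.700 + 0.06269 = 3.725 m·K/W
Q' = ΔT/ΣR = (5.71 °C − 31.4 °C)/3.725 = -6.90 W/m
(Negative Q' ⇒ heat flows inward; heat gain = 6.90 W/m.)

Q' = 6.90 W/m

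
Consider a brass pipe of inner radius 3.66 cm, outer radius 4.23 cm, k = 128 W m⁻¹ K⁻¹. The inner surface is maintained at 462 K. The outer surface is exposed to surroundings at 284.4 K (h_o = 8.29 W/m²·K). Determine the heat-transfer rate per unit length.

Q' = 391 W/m

Treat each layer as a resistance in series:
  R'_brass = ln(0.0423/0.0366)/(2πk) = 0.1447/(2π·128) = 1.800×10^-4 m·K/W
  R'_conv,out = 1/(2πr h) = 1/(2π·0.0423·8.29) = 0.4539 m·K/W
ΣR = 1.800×10^-4 + 0.4539 = 0.4541 m·K/W
Q' = ΔT/ΣR = (462 K − 284.4 K)/0.4541 = 391 W/m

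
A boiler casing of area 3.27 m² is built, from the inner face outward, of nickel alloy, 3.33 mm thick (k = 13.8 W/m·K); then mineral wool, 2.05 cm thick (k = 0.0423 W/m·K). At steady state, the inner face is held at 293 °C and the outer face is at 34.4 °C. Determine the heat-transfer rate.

Q = 1740 W

Series thermal resistances, inner to outer:
  R_nickel alloy = L/(kA) = 0.00333/(13.8·3.27) = 7.379×10^-5 K/W
  R_mineral wool = L/(kA) = 0.0205/(0.0423·3.27) = 0.1482 K/W
ΣR = 7.379×10^-5 + 0.1482 = 0.1483 K/W
Q = ΔT/ΣR = (293 °C − 34.4 °C)/0.1483 = 1740 W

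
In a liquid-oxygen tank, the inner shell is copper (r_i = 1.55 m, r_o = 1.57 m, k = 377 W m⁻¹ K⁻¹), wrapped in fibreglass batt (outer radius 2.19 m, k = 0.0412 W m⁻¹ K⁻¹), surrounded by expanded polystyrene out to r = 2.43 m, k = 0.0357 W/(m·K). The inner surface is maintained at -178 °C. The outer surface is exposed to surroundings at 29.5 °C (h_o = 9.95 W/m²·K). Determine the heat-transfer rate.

Series thermal resistances, inner to outer:
  R_copper = (1/1.55 − 1/1.57)/(4πk) = 0.008219/(4π·377) = 1.735×10^-6 K/W
  R_fibreglass batt = (1/1.57 − 1/2.19)/(4πk) = 0.1803/(4π·0.0412) = 0.3483 K/W
  R_expanded polystyrene = (1/2.19 − 1/2.43)/(4πk) = 0.04510/(4π·0.0357) = 0.1005 K/W
  R_conv,out = 1/(4πr²h) = 1/(4π·2.43²·9.95) = 0.001354 K/W
ΣR = 1.735×10^-6 + 0.3483 + 0.1005 + 0.001354 = 0.4502 K/W
Q = ΔT/ΣR = (-178 °C − 29.5 °C)/0.4502 = -461 W
(Negative Q ⇒ heat flows inward; heat gain = 461 W.)

Q = 461 W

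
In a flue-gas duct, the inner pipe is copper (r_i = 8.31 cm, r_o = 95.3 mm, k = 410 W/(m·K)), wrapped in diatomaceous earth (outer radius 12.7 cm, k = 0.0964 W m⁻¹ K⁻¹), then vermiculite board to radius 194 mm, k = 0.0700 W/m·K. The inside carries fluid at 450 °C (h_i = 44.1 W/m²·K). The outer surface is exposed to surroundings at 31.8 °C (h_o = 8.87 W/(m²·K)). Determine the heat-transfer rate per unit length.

Treat each layer as a resistance in series:
  R'_conv,in = 1/(2πr h) = 1/(2π·0.0831·44.1) = 0.04343 m·K/W
  R'_copper = ln(0.0953/0.0831)/(2πk) = 0.1370/(2π·410) = 5.318×10^-5 m·K/W
  R'_diatomaceous earth = ln(0.127/0.0953)/(2πk) = 0.2872/(2π·0.0964) = 0.4741 m·K/W
  R'_vermiculite board = ln(0.194/0.127)/(2πk) = 0.4237/(2π·0.0700) = 0.9633 m·K/W
  R'_conv,out = 1/(2πr h) = 1/(2π·0.194·8.87) = 0.09249 m·K/W
ΣR = 0.04343 + 5.318×10^-5 + 0.4741 + 0.9633 + 0.09249 = 1.573 m·K/W
Q' = ΔT/ΣR = (450 °C − 31.8 °C)/1.573 = 266 W/m

Q' = 266 W/m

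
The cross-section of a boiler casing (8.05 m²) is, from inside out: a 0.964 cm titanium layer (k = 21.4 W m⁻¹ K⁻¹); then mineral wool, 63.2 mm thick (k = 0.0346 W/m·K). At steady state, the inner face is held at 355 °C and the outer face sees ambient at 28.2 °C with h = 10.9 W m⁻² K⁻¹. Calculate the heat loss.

Resistance network (inner→outer):
  R_titanium = L/(kA) = 0.00964/(21.4·8.05) = 5.596×10^-5 K/W
  R_mineral wool = L/(kA) = 0.0632/(0.0346·8.05) = 0.2269 K/W
  R_conv,out = 1/(hA) = 1/(10.9·8.05) = 0.01140 K/W
ΣR = 5.596×10^-5 + 0.2269 + 0.01140 = 0.2384 K/W
Q = ΔT/ΣR = (355 °C − 28.2 °C)/0.2384 = 1370 W

Q = 1370 W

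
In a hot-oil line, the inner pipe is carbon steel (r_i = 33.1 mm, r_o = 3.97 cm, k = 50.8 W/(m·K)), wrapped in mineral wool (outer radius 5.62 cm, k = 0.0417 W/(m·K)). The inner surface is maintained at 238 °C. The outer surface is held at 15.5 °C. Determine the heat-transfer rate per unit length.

Resistance network (inner→outer):
  R'_carbon steel = ln(0.0397/0.0331)/(2πk) = 0.1818/(2π·50.8) = 5.696×10^-4 m·K/W
  R'_mineral wool = ln(0.0562/0.0397)/(2πk) = 0.3476/(2π·0.0417) = 1.327 m·K/W
ΣR = 5.696×10^-4 + 1.327 = 1.328 m·K/W
Q' = ΔT/ΣR = (238 °C − 15.5 °C)/1.328 = 168 W/m

Q' = 168 W/m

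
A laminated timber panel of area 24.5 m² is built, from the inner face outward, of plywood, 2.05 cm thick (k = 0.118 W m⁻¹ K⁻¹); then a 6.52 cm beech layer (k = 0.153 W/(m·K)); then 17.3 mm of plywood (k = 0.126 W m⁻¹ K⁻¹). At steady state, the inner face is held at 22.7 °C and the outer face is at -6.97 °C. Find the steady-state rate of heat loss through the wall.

Q = 986 W

Series thermal resistances, inner to outer:
  R_plywood = L/(kA) = 0.0205/(0.118·24.5) = 0.007091 K/W
  R_beech = L/(kA) = 0.0652/(0.153·24.5) = 0.01739 K/W
  R_plywood = L/(kA) = 0.0173/(0.126·24.5) = 0.005604 K/W
ΣR = 0.007091 + 0.01739 + 0.005604 = 0.03009 K/W
Q = ΔT/ΣR = (22.7 °C − -6.97 °C)/0.03009 = 986 W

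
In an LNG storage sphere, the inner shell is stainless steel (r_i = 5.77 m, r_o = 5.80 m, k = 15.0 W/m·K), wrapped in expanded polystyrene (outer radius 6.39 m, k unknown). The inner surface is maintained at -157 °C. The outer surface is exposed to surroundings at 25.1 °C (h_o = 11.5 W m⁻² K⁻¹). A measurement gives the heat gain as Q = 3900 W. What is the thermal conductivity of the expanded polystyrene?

ΣR = ΔT/Q = |-157 − 25.1|/3900 = 0.04669 K/W
Known resistances:
  R_stainless steel = (1/5.77 − 1/5.80)/(4πk) = 8.964×10^-4/(4π·15.0) = 4.756×10^-6 K/W
  R_conv,out = 1/(4πr²h) = 1/(4π·6.39²·11.5) = 1.695×10^-4 K/W
R_expanded polystyrene = ΣR − ΣR_known = 0.04669 − 1.743×10^-4 = 0.04652 K/W
(1/r₁−1/r₂)/(4πk) = 0.04652 ⇒ k = 0.01592/(4π·0.04652) = 0.0272 W/m·K

k = 0.0272 W/m·K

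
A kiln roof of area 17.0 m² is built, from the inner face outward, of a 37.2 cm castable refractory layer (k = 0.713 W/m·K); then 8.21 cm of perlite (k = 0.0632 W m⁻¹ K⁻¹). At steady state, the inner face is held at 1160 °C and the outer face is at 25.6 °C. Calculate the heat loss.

Resistance network (inner→outer):
  R_castable refractory = L/(kA) = 0.372/(0.713·17.0) = 0.03069 K/W
  R_perlite = L/(kA) = 0.0821/(0.0632·17.0) = 0.07641 K/W
ΣR = 0.03069 + 0.07641 = 0.1071 K/W
Q = ΔT/ΣR = (1160 °C − 25.6 °C)/0.1071 = 10600 W

Q = 10.6 kW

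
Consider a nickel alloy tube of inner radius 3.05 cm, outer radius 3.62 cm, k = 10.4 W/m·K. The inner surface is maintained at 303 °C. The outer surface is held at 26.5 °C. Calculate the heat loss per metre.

Q' = 1.05×10^5 W/m

Q' = 2πk·ΔT/ln(r₂/r₁) = 2π × 10.4 × 276.5 / ln(0.0362/0.0305) = 1.05×10^5 W/m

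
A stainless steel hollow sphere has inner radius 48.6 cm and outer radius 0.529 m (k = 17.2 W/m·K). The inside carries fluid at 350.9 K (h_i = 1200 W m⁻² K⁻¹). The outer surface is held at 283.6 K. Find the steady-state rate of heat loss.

Treat each layer as a resistance in series:
  R_conv,in = 1/(4πr²h) = 1/(4π·0.486²·1200) = 2.808×10^-4 K/W
  R_stainless steel = (1/0.486 − 1/0.529)/(4πk) = 0.1673/(4π·17.2) = 7.738×10^-4 K/W
ΣR = 2.808×10^-4 + 7.738×10^-4 = 0.001055 K/W
Q = ΔT/ΣR = (350.9 K − 283.6 K)/0.001055 = 63800 W

Q = 63.8 kW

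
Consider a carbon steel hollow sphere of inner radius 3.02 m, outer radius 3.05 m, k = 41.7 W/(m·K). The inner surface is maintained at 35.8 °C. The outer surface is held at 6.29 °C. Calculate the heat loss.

Q = 4750 kW

Q = 4πk·ΔT/(1/r₁ − 1/r₂) = 4π × 41.7 × 29.51 / (1/3.02 − 1/3.05) = 4.75×10^6 W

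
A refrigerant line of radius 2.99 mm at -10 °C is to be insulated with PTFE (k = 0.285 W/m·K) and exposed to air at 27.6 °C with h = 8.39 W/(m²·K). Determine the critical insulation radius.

r_cr = 3.40 cm

For a cylinder, r_cr = k_ins/h = 0.285/8.39 = 0.0340 m = 3.40 cm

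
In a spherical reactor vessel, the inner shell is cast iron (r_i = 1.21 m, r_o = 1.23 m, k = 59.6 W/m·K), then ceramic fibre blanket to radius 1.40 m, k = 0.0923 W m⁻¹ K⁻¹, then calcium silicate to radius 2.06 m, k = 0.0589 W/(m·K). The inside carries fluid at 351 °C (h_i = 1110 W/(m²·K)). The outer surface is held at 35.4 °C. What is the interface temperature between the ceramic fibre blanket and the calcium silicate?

T = 283 °C

Series thermal resistances, inner to outer:
  R_conv,in = 1/(4πr²h) = 1/(4π·1.21²·1110) = 4.897×10^-5 K/W
  R_cast iron = (1/1.21 − 1/1.23)/(4πk) = 0.01344/(4π·59.6) = 1.794×10^-5 K/W
  R_ceramic fibre blanket = (1/1.23 − 1/1.40)/(4πk) = 0.09872/(4π·0.0923) = 0.08511 K/W
  R_calcium silicate = (1/1.40 − 1/2.06)/(4πk) = 0.2288/(4π·0.0589) = 0.3092 K/W
ΣR = 4.897×10^-5 + 1.794×10^-5 + 0.08511 + 0.3092 = 0.3944 K/W
Q = ΔT/ΣR = (351 °C − 35.4 °C)/0.3944 = 800.2 W
From the inner boundary to the ceramic fibre blanket/calcium silicate interface, ΣR_partial = 0.08518 K/W.
T_interface = T_in − Q·ΣR_partial = 351 °C − (800.2)(0.08518) = 283 °C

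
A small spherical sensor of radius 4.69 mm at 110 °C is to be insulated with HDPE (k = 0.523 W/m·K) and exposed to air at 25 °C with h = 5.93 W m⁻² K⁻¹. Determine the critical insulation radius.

For a sphere, r_cr = 2k_ins/h = 2·0.523/5.93 = 0.176 m = 17.6 cm

r_cr = 17.6 cm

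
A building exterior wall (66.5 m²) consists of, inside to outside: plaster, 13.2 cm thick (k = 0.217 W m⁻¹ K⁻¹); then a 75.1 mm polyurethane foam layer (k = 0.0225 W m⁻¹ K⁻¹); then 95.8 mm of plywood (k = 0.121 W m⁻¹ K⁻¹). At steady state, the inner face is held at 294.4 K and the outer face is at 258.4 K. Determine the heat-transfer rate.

Resistance network (inner→outer):
  R_plaster = L/(kA) = 0.132/(0.217·66.5) = 0.009147 K/W
  R_polyurethane foam = L/(kA) = 0.0751/(0.0225·66.5) = 0.05019 K/W
  R_plywood = L/(kA) = 0.0958/(0.121·66.5) = 0.01191 K/W
ΣR = 0.009147 + 0.05019 + 0.01191 = 0.07125 K/W
Q = ΔT/ΣR = (294.4 K − 258.4 K)/0.07125 = 505 W

Q = 505 W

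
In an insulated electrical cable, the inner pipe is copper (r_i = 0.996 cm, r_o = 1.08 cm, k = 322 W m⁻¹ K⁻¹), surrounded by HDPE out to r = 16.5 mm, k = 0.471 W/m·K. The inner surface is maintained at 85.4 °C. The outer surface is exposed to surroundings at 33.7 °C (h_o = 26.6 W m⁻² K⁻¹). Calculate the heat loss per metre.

Treat each layer as a resistance in series:
  R'_copper = ln(0.0108/0.00996)/(2πk) = 0.08097/(2π·322) = 4.002×10^-5 m·K/W
  R'_HDPE = ln(0.0165/0.0108)/(2πk) = 0.4238/(2π·0.471) = 0.1432 m·K/W
  R'_conv,out = 1/(2πr h) = 1/(2π·0.0165·26.6) = 0.3626 m·K/W
ΣR = 4.002×10^-5 + 0.1432 + 0.3626 = 0.5058 m·K/W
Q' = ΔT/ΣR = (85.4 °C − 33.7 °C)/0.5058 = 102 W/m

Q' = 102 W/m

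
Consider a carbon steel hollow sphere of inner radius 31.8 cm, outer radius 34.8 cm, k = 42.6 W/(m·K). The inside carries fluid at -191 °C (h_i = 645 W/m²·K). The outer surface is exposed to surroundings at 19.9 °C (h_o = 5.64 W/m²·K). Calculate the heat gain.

Series thermal resistances, inner to outer:
  R_conv,in = 1/(4πr²h) = 1/(4π·0.318²·645) = 0.001220 K/W
  R_carbon steel = (1/0.318 − 1/0.348)/(4πk) = 0.2711/(4π·42.6) = 5.064×10^-4 K/W
  R_conv,out = 1/(4πr²h) = 1/(4π·0.348²·5.64) = 0.1165 K/W
ΣR = 0.001220 + 5.064×10^-4 + 0.1165 = 0.1182 K/W
Q = ΔT/ΣR = (-191 °C − 19.9 °C)/0.1182 = -1780 W
(Negative Q ⇒ heat flows inward; heat gain = 1780 W.)

Q = 1780 W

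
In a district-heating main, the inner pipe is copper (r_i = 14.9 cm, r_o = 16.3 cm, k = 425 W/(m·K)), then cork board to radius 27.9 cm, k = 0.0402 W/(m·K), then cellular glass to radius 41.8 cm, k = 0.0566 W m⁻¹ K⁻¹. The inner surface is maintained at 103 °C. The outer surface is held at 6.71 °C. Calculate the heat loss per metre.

Q' = 29.5 W/m

Series thermal resistances, inner to outer:
  R'_copper = ln(0.163/0.149)/(2πk) = 0.08980/(2π·425) = 3.363×10^-5 m·K/W
  R'_cork board = ln(0.279/0.163)/(2πk) = 0.5375/(2π·0.0402) = 2.128 m·K/W
  R'_cellular glass = ln(0.418/0.279)/(2πk) = 0.4043/(2π·0.0566) = 1.137 m·K/W
ΣR = 3.363×10^-5 + 2.128 + 1.137 = 3.265 m·K/W
Q' = ΔT/ΣR = (103 °C − 6.71 °C)/3.265 = 29.5 W/m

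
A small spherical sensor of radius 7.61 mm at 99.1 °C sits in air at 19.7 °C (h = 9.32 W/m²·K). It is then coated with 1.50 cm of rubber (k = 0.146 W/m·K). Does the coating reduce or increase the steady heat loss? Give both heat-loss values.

Critical radius for a sphere: r_cr = 2k/h = 0.0313 m = 3.13 cm.
Outer radius after coating: r₂ = 0.00761 + 0.0150 = 0.02261 m.
Since r₁ < r_cr and r₂ ≤ r_cr, the coating moves toward the maximum at r_cr — heat loss rises.
Bare: R = 1/(4πr₁²h) = 147.4 K/W; Q = 79.4/147.4 = 0.539 W.
Coated: R = R_cond + R_conv = 64.22 K/W; Q = 79.4/64.22 = 1.24 W.

increases: 0.539 → 1.24 W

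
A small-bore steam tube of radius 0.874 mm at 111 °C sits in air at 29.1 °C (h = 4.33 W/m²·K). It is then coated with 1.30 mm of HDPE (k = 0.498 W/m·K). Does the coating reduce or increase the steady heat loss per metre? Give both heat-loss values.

increases: 1.95 → 4.76 W/m

Critical radius for a cylinder: r_cr = k/h = 0.115 m = 11.5 cm.
Outer radius after coating: r₂ = 8.74×10^-4 + 0.00130 = 0.002174 m.
Since r₁ < r_cr and r₂ ≤ r_cr, the coating moves toward the maximum at r_cr — heat loss rises.
Bare: R = 1/(2πr₁h) = 42.06 m·K/W; Q = 81.9/42.06 = 1.95 W/m.
Coated: R = R_cond + R_conv = 17.20 m·K/W; Q = 81.9/17.20 = 4.76 W/m.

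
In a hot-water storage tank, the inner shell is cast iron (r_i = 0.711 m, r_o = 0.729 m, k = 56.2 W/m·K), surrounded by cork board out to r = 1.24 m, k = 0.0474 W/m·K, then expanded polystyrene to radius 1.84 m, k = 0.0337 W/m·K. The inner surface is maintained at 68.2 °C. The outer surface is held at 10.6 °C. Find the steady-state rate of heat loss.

Series thermal resistances, inner to outer:
  R_cast iron = (1/0.711 − 1/0.729)/(4πk) = 0.03473/(4π·56.2) = 4.917×10^-5 K/W
  R_cork board = (1/0.729 − 1/1.24)/(4πk) = 0.5653/(4π·0.0474) = 0.9490 K/W
  R_expanded polystyrene = (1/1.24 − 1/1.84)/(4πk) = 0.2630/(4π·0.0337) = 0.6210 K/W
ΣR = 4.917×10^-5 + 0.9490 + 0.6210 = 1.570 K/W
Q = ΔT/ΣR = (68.2 °C − 10.6 °C)/1.570 = 36.7 W

Q = 36.7 W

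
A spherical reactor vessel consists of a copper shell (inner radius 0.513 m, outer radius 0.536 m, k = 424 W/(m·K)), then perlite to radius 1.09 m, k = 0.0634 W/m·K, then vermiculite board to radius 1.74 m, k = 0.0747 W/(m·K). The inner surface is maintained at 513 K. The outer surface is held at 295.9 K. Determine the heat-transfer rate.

Series thermal resistances, inner to outer:
  R_copper = (1/0.513 − 1/0.536)/(4πk) = 0.08365/(4π·424) = 1.570×10^-5 K/W
  R_perlite = (1/0.536 − 1/1.09)/(4πk) = 0.9482/(4π·0.0634) = 1.190 K/W
  R_vermiculite board = (1/1.09 − 1/1.74)/(4πk) = 0.3427/(4π·0.0747) = 0.3651 K/W
ΣR = 1.570×10^-5 + 1.190 + 0.3651 = 1.555 K/W
Q = ΔT/ΣR = (513 K − 295.9 K)/1.555 = 140 W

Q = 140 W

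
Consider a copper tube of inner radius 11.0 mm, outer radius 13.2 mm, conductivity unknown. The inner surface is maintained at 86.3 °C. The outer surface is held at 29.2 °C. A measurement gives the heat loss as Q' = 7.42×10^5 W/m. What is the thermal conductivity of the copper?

k = 377 W/m·K

ΣR = ΔT/Q' = |86.3 − 29.2|/7.42×10^5 = 7.695×10^-5 m·K/W
ln(r₂/r₁)/(2πk) = 7.695×10^-5 ⇒ k = 0.1823/(2π·7.695×10^-5) = 377 W/m·K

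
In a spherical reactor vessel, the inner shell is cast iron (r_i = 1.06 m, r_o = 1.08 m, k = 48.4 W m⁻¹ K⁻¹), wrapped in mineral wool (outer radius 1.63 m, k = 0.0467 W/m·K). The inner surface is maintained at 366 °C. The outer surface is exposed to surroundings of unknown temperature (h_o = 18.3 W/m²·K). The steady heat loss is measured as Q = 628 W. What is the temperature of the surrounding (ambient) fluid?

Series resistances:
  R_cast iron = (1/1.06 − 1/1.08)/(4πk) = 0.01747/(4π·48.4) = 2.872×10^-5 K/W
  R_mineral wool = (1/1.08 − 1/1.63)/(4πk) = 0.3124/(4π·0.0467) = 0.5324 K/W
  R_conv,out = 1/(4πr²h) = 1/(4π·1.63²·18.3) = 0.001637 K/W
ΣR = 0.5340 K/W
ΔT = Q·ΣR = 628 × 0.5340 = 335.4 K
Heat flows outward, so T_out = T_in − ΔT = 366 − 335.4 = 30.6 °C

T_out = 30.6 °C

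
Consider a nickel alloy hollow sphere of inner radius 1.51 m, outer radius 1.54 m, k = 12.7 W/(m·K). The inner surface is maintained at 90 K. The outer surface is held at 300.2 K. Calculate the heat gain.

Q = 2600 kW

Q = 4πk·ΔT/(1/r₁ − 1/r₂) = 4π × 12.7 × 210.2 / (1/1.51 − 1/1.54) = 2.60×10^6 W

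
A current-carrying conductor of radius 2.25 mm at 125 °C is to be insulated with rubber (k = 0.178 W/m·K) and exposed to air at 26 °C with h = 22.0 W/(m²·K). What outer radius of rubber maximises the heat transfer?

r_cr = 0.809 cm

For a cylinder, r_cr = k_ins/h = 0.178/22.0 = 0.00809 m = 0.809 cm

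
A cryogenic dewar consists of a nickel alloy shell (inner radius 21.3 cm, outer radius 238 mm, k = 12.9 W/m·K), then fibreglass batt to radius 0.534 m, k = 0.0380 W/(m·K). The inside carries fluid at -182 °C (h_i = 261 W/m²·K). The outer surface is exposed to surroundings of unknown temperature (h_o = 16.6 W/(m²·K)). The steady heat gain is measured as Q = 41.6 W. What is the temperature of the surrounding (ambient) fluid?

T_out = 22.0 °C

Series resistances:
  R_conv,in = 1/(4πr²h) = 1/(4π·0.213²·261) = 0.006720 K/W
  R_nickel alloy = (1/0.213 − 1/0.238)/(4πk) = 0.4932/(4π·12.9) = 0.003042 K/W
  R_fibreglass batt = (1/0.238 − 1/0.534)/(4πk) = 2.329/(4π·0.0380) = 4.877 K/W
  R_conv,out = 1/(4πr²h) = 1/(4π·0.534²·16.6) = 0.01681 K/W
ΣR = 4.904 K/W
ΔT = Q·ΣR = 41.6 × 4.904 = 204.0 K
Heat flows inward, so T_out = T_in + ΔT = -182 + 204.0 = 22.0 °C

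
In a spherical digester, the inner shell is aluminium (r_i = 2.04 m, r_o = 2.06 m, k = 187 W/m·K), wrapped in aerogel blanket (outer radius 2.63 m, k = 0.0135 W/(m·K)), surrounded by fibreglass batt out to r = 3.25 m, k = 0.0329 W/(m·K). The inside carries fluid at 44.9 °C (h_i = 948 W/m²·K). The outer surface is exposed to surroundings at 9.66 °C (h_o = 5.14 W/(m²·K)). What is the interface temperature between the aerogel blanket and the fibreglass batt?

T = 17.5 °C

Resistance network (inner→outer):
  R_conv,in = 1/(4πr²h) = 1/(4π·2.04²·948) = 2.017×10^-5 K/W
  R_aluminium = (1/2.04 − 1/2.06)/(4πk) = 0.004759/(4π·187) = 2.025×10^-6 K/W
  R_aerogel blanket = (1/2.06 − 1/2.63)/(4πk) = 0.1052/(4π·0.0135) = 0.6202 K/W
  R_fibreglass batt = (1/2.63 − 1/3.25)/(4πk) = 0.07254/(4π·0.0329) = 0.1754 K/W
  R_conv,out = 1/(4πr²h) = 1/(4π·3.25²·5.14) = 0.001466 K/W
ΣR = 2.017×10^-5 + 2.025×10^-6 + 0.6202 + 0.1754 + 0.001466 = 0.7971 K/W
Q = ΔT/ΣR = (44.9 °C − 9.66 °C)/0.7971 = 44.21 W
From the inner boundary to the aerogel blanket/fibreglass batt interface, ΣR_partial = 0.6202 K/W.
T_interface = T_in − Q·ΣR_partial = 44.9 °C − (44.21)(0.6202) = 17.5 °C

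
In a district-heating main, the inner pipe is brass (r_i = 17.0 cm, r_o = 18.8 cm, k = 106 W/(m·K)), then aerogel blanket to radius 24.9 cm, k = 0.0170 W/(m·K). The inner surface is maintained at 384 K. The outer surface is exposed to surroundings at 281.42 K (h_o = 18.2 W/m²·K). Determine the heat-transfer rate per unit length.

Q' = 38.5 W/m

Treat each layer as a resistance in series:
  R'_brass = ln(0.188/0.170)/(2πk) = 0.1006/(2π·106) = 1.511×10^-4 m·K/W
  R'_aerogel blanket = ln(0.249/0.188)/(2πk) = 0.2810/(2π·0.0170) = 2.631 m·K/W
  R'_conv,out = 1/(2πr h) = 1/(2π·0.249·18.2) = 0.03512 m·K/W
ΣR = 1.511×10^-4 + 2.631 + 0.03512 = 2.666 m·K/W
Q' = ΔT/ΣR = (384 K − 281.42 K)/2.666 = 38.5 W/m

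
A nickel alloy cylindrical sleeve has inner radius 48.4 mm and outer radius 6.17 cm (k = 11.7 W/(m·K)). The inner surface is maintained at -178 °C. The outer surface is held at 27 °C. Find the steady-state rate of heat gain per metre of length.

Q' = 62.1 kW/m

Q' = 2πk·ΔT/ln(r₂/r₁) = 2π × 11.7 × 205 / ln(0.0617/0.0484) = 62100 W/m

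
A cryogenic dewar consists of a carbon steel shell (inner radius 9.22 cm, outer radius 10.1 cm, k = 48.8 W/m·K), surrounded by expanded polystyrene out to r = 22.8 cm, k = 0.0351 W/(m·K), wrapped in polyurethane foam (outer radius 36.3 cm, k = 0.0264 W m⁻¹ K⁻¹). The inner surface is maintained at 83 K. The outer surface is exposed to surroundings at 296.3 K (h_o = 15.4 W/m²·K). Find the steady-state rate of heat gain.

Q = 12.2 W

Treat each layer as a resistance in series:
  R_carbon steel = (1/0.0922 − 1/0.101)/(4πk) = 0.9450/(4π·48.8) = 0.001541 K/W
  R_expanded polystyrene = (1/0.101 − 1/0.228)/(4πk) = 5.515/(4π·0.0351) = 12.50 K/W
  R_polyurethane foam = (1/0.228 − 1/0.363)/(4πk) = 1.631/(4π·0.0264) = 4.917 K/W
  R_conv,out = 1/(4πr²h) = 1/(4π·0.363²·15.4) = 0.03922 K/W
ΣR = 0.001541 + 12.50 + 4.917 + 0.03922 = 17.46 K/W
Q = ΔT/ΣR = (83 K − 296.3 K)/17.46 = -12.2 W
(Negative Q ⇒ heat flows inward; heat gain = 12.2 W.)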